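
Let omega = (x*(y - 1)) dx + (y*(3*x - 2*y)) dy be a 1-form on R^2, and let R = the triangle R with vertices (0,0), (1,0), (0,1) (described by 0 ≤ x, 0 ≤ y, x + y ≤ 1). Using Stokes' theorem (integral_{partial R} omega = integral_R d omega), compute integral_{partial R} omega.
integral_(partial R) omega = 1/3

Stokes: integral_partial_R omega = integral_R d omega with d omega = (∂Q/∂x - ∂P/∂y) dx ∧ dy.
  ∂Q/∂x = 3*y
  ∂P/∂y = x
  integrand = ∂Q/∂x - ∂P/∂y = -x + 3*y.
Integrating over R: integral_0^1 integral_0^{1-x} (-x + 3*y) dy dx = 1/3.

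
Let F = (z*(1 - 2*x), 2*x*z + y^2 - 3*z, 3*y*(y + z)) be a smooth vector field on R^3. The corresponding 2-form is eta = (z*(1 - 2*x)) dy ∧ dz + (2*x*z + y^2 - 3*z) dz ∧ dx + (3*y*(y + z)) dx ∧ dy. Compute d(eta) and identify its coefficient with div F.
d(eta) = (5*y - 2*z) dx ∧ dy ∧ dz; div F = 5*y - 2*z

For a 2-form in R^3 of the form above, applying d gives a 3-form with coefficient ∂P/∂x + ∂Q/∂y + ∂R/∂z:
  ∂P/∂x = -2*z
  ∂Q/∂y = 2*y
  ∂R/∂z = 3*y
Sum = 5*y - 2*z, which is exactly div F.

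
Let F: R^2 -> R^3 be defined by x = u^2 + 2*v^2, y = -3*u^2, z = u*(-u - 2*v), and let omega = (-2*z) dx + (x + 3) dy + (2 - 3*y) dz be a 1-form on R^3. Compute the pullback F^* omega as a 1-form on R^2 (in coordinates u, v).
F^* omega = (-20*u^3 - 10*u^2*v - 12*u*v^2 - 22*u - 4*v) du + (2*u*(-9*u^2 + 4*u*v + 8*v^2 - 2)) dv

Using F^*(f dg) = (f ∘ F) d(g ∘ F), substitute each coordinate x_i by F_i(u, v) in f_i, and replace dx_i by d F_i = (∂F_i/∂u) du + (∂F_i/∂v) dv.
  For the x component: f_1(F) = 2*u*(u + 2*v); d F_1 = (2*u) du + (4*v) dv
  For the y component: f_2(F) = u^2 + 2*v^2 + 3; d F_2 = (-6*u) du + (0) dv
  For the z component: f_3(F) = 9*u^2 + 2; d F_3 = (-2*u - 2*v) du + (-2*u) dv
Combining and collecting du, dv coefficients:
  coeff of du: -20*u^3 - 10*u^2*v - 12*u*v^2 - 22*u - 4*v
  coeff of dv: 2*u*(-9*u^2 + 4*u*v + 8*v^2 - 2)
F^* omega = (-20*u^3 - 10*u^2*v - 12*u*v^2 - 22*u - 4*v) du + (2*u*(-9*u^2 + 4*u*v + 8*v^2 - 2)) dv.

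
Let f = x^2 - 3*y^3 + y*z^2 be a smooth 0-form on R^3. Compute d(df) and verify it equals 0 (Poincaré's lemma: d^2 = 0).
d(df) = 0

Step 1: df = sum_i (∂f/∂x_i) dx_i = (2*x) dx + (-9*y^2 + z^2) dy + (2*y*z) dz.
Step 2: Apply d again. Using the 1-form formula, the coefficient of dx ∧ dy in d(df) is ∂^2 f/∂x ∂y - ∂^2 f/∂y ∂x = (0) - (0) = 0 (equality of mixed partials for smooth f).
Similarly for dx ∧ dz and dy ∧ dz — all coefficients vanish. So d(df) = 0.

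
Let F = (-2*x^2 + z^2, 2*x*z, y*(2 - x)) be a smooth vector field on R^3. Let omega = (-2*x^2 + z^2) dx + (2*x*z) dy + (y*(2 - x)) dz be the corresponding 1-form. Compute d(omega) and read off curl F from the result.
d(omega) = (2 - 3*x) dy ∧ dz + (y + 2*z) dz ∧ dx + (2*z) dx ∧ dy; curl F = (2 - 3*x, y + 2*z, 2*z)

d omega = sum_{i<j} (∂f_j/∂x_i - ∂f_i/∂x_j) dx_i ∧ dx_j. Under the identification (dy ∧ dz, dz ∧ dx, dx ∧ dy) ↔ (e_x, e_y, e_z), the coefficients are exactly the components of curl F. Compute:
  ∂R/∂y - ∂Q/∂z = (2 - x) - (2*x) = 2 - 3*x
  ∂P/∂z - ∂R/∂x = (2*z) - (-y) = y + 2*z
  ∂Q/∂x - ∂P/∂y = (2*z) - (0) = 2*z.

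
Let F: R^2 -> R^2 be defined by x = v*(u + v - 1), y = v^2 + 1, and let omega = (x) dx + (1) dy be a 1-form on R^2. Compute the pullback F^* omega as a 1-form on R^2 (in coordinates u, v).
F^* omega = (v^2*(u + v - 1)) du + (v*(u^2 + 3*u*v - 2*u + 2*v^2 - 3*v + 3)) dv

Using F^*(f dg) = (f ∘ F) d(g ∘ F), substitute each coordinate x_i by F_i(u, v) in f_i, and replace dx_i by d F_i = (∂F_i/∂u) du + (∂F_i/∂v) dv.
  For the x component: f_1(F) = v*(u + v - 1); d F_1 = (v) du + (u + 2*v - 1) dv
  For the y component: f_2(F) = 1; d F_2 = (0) du + (2*v) dv
Combining and collecting du, dv coefficients:
  coeff of du: v^2*(u + v - 1)
  coeff of dv: v*(u^2 + 3*u*v - 2*u + 2*v^2 - 3*v + 3)
F^* omega = (v^2*(u + v - 1)) du + (v*(u^2 + 3*u*v - 2*u + 2*v^2 - 3*v + 3)) dv.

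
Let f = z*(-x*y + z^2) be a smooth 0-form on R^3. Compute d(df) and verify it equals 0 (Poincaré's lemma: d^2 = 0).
d(df) = 0

Step 1: df = sum_i (∂f/∂x_i) dx_i = (-y*z) dx + (-x*z) dy + (-x*y + 3*z^2) dz.
Step 2: Apply d again. Using the 1-form formula, the coefficient of dx ∧ dy in d(df) is ∂^2 f/∂x ∂y - ∂^2 f/∂y ∂x = (-z) - (-z) = 0 (equality of mixed partials for smooth f).
Similarly for dx ∧ dz and dy ∧ dz — all coefficients vanish. So d(df) = 0.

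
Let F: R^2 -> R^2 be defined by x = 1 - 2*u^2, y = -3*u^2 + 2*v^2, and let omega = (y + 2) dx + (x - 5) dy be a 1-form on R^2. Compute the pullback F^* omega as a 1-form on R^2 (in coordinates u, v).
F^* omega = (8*u*(3*u^2 - v^2 + 2)) du + (8*v*(-u^2 - 2)) dv

Using F^*(f dg) = (f ∘ F) d(g ∘ F), substitute each coordinate x_i by F_i(u, v) in f_i, and replace dx_i by d F_i = (∂F_i/∂u) du + (∂F_i/∂v) dv.
  For the x component: f_1(F) = -3*u^2 + 2*v^2 + 2; d F_1 = (-4*u) du + (0) dv
  For the y component: f_2(F) = -2*u^2 - 4; d F_2 = (-6*u) du + (4*v) dv
Combining and collecting du, dv coefficients:
  coeff of du: 8*u*(3*u^2 - v^2 + 2)
  coeff of dv: 8*v*(-u^2 - 2)
F^* omega = (8*u*(3*u^2 - v^2 + 2)) du + (8*v*(-u^2 - 2)) dv.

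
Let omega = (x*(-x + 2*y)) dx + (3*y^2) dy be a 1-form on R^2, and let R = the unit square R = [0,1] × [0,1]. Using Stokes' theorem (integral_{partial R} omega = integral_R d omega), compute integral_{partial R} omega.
integral_(partial R) omega = -1

Stokes: integral_partial_R omega = integral_R d omega with d omega = (∂Q/∂x - ∂P/∂y) dx ∧ dy.
  ∂Q/∂x = 0
  ∂P/∂y = 2*x
  integrand = ∂Q/∂x - ∂P/∂y = -2*x.
Integrating over R: integral_0^1 integral_0^1 (-2*x) dx dy = -1.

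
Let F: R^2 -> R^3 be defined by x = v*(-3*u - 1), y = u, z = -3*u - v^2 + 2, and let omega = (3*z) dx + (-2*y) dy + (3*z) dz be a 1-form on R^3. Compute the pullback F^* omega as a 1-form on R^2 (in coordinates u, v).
F^* omega = (27*u*v + 25*u + 9*v^3 + 9*v^2 - 18*v - 18) du + (27*u^2 + 9*u*v^2 + 18*u*v - 9*u + 6*v^3 + 3*v^2 - 12*v - 6) dv

Using F^*(f dg) = (f ∘ F) d(g ∘ F), substitute each coordinate x_i by F_i(u, v) in f_i, and replace dx_i by d F_i = (∂F_i/∂u) du + (∂F_i/∂v) dv.
  For the x component: f_1(F) = -9*u - 3*v^2 + 6; d F_1 = (-3*v) du + (-3*u - 1) dv
  For the y component: f_2(F) = -2*u; d F_2 = (1) du + (0) dv
  For the z component: f_3(F) = -9*u - 3*v^2 + 6; d F_3 = (-3) du + (-2*v) dv
Combining and collecting du, dv coefficients:
  coeff of du: 27*u*v + 25*u + 9*v^3 + 9*v^2 - 18*v - 18
  coeff of dv: 27*u^2 + 9*u*v^2 + 18*u*v - 9*u + 6*v^3 + 3*v^2 - 12*v - 6
F^* omega = (27*u*v + 25*u + 9*v^3 + 9*v^2 - 18*v - 18) du + (27*u^2 + 9*u*v^2 + 18*u*v - 9*u + 6*v^3 + 3*v^2 - 12*v - 6) dv.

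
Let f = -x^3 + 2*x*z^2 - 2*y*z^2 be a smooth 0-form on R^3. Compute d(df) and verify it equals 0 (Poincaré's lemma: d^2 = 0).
d(df) = 0

Step 1: df = sum_i (∂f/∂x_i) dx_i = (-3*x^2 + 2*z^2) dx + (-2*z^2) dy + (4*z*(x - y)) dz.
Step 2: Apply d again. Using the 1-form formula, the coefficient of dx ∧ dy in d(df) is ∂^2 f/∂x ∂y - ∂^2 f/∂y ∂x = (0) - (0) = 0 (equality of mixed partials for smooth f).
Similarly for dx ∧ dz and dy ∧ dz — all coefficients vanish. So d(df) = 0.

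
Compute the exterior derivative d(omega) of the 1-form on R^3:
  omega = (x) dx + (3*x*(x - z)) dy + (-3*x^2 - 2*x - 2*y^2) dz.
d(omega) = (6*x - 3*z) dx ∧ dy + (-6*x - 2) dx ∧ dz + (3*x - 4*y) dy ∧ dz

For a 1-form omega = sum_i f_i dx_i, the exterior derivative is
  d(omega) = sum_{i < j} (∂f_j/∂x_i - ∂f_i/∂x_j) dx_i ∧ dx_j.
  coefficient of dx ∧ dy: ∂f_2/∂x - ∂f_1/∂y = ∂(3*x*(x - z))/∂x - ∂(x)/∂y = 6*x - 3*z
  coefficient of dx ∧ dz: ∂f_3/∂x - ∂f_1/∂z = ∂(-3*x^2 - 2*x - 2*y^2)/∂x - ∂(x)/∂z = -6*x - 2
  coefficient of dy ∧ dz: ∂f_3/∂y - ∂f_2/∂z = ∂(-3*x^2 - 2*x - 2*y^2)/∂y - ∂(3*x*(x - z))/∂z = 3*x - 4*y
Assembling: d(omega) = (6*x - 3*z) dx ∧ dy + (-6*x - 2) dx ∧ dz + (3*x - 4*y) dy ∧ dz.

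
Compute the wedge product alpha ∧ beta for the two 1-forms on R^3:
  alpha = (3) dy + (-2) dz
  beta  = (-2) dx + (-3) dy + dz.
alpha ∧ beta = (6) dx ∧ dy + (-3) dy ∧ dz + (-4) dx ∧ dz

Distribute the wedge, using dx_i ∧ dx_j = -dx_j ∧ dx_i and dx_i ∧ dx_i = 0. For each pair (i, j) with i < j, the coefficient of dx_i ∧ dx_j in alpha ∧ beta is (alpha_i * beta_j - alpha_j * beta_i). Collecting: alpha ∧ beta = (6) dx ∧ dy + (-3) dy ∧ dz + (-4) dx ∧ dz.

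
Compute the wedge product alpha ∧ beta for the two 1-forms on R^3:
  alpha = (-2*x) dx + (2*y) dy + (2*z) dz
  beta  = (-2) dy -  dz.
alpha ∧ beta = (4*x) dx ∧ dy + (2*x) dx ∧ dz + (-2*y + 4*z) dy ∧ dz

Distribute the wedge, using dx_i ∧ dx_j = -dx_j ∧ dx_i and dx_i ∧ dx_i = 0. For each pair (i, j) with i < j, the coefficient of dx_i ∧ dx_j in alpha ∧ beta is (alpha_i * beta_j - alpha_j * beta_i). Collecting: alpha ∧ beta = (4*x) dx ∧ dy + (2*x) dx ∧ dz + (-2*y + 4*z) dy ∧ dz.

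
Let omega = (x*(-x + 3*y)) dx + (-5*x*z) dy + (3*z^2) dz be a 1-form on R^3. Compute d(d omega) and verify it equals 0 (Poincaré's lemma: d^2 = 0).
d(d omega) = 0

Step 1: d omega = sum_{i<j} (∂f_j/∂x_i - ∂f_i/∂x_j) dx_i ∧ dx_j:
  coeff of dx ∧ dy: -3*x - 5*z
  coeff of dx ∧ dz: 0
  coeff of dy ∧ dz: 5*x
Step 2: Apply d again to each 2-form coefficient. The only possible 3-form in R^3 is dx ∧ dy ∧ dz, with coefficient
  ∂(coeff of dy∧dz)/∂x - ∂(coeff of dx∧dz)/∂y + ∂(coeff of dx∧dy)/∂z
  = ∂/∂x (5*x) - ∂/∂y (0) + ∂/∂z (-3*x - 5*z).
Each of these terms simplifies to sums of mixed partials that cancel in pairs. The result is 0 (by equality of mixed partials for smooth functions — Schwarz / Clairaut).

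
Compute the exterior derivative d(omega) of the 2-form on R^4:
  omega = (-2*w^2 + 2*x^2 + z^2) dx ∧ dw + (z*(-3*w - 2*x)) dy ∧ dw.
d(omega) = (-2*z) dx ∧ dz ∧ dw + (-2*z) dx ∧ dy ∧ dw + (3*w + 2*x) dy ∧ dz ∧ dw

For a 2-form omega = sum_{i<j} g_{ij} dx_i ∧ dx_j, the exterior derivative is
  d(omega) = sum_{i<j} d(g_{ij}) ∧ dx_i ∧ dx_j = sum_{i<j, k} (∂g_{ij}/∂x_k) dx_k ∧ dx_i ∧ dx_j.
Expand each term, using dx_k ∧ dx_i ∧ dx_j = sgn(permutation) dx_{(a)} ∧ dx_{(b)} ∧ dx_{(c)} with (a < b < c) sorted:
  d(-2*w^2 + 2*x^2 + z^2) includes (∂/∂z)(-2*w^2 + 2*x^2 + z^2) dz = (2*z) dz, which multiplied by dx ∧ dw gives (-2*z) dx ∧ dz ∧ dw
  d(z*(-3*w - 2*x)) includes (∂/∂x)(z*(-3*w - 2*x)) dx = (-2*z) dx, which multiplied by dy ∧ dw gives (-2*z) dx ∧ dy ∧ dw
  d(z*(-3*w - 2*x)) includes (∂/∂z)(z*(-3*w - 2*x)) dz = (-3*w - 2*x) dz, which multiplied by dy ∧ dw gives (3*w + 2*x) dy ∧ dz ∧ dw
Collecting like 3-forms: d(omega) = (-2*z) dx ∧ dz ∧ dw + (-2*z) dx ∧ dy ∧ dw + (3*w + 2*x) dy ∧ dz ∧ dw.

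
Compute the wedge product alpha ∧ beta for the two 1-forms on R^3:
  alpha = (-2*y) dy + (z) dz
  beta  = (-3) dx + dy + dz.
alpha ∧ beta = (-6*y) dx ∧ dy + (-2*y - z) dy ∧ dz + (3*z) dx ∧ dz

Distribute the wedge, using dx_i ∧ dx_j = -dx_j ∧ dx_i and dx_i ∧ dx_i = 0. For each pair (i, j) with i < j, the coefficient of dx_i ∧ dx_j in alpha ∧ beta is (alpha_i * beta_j - alpha_j * beta_i). Collecting: alpha ∧ beta = (-6*y) dx ∧ dy + (-2*y - z) dy ∧ dz + (3*z) dx ∧ dz.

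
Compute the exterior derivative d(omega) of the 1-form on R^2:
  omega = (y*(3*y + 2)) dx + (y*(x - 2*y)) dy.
d(omega) = (-5*y - 2) dx ∧ dy

For a 1-form omega = sum_i f_i dx_i, the exterior derivative is
  d(omega) = sum_{i < j} (∂f_j/∂x_i - ∂f_i/∂x_j) dx_i ∧ dx_j.
  coefficient of dx ∧ dy: ∂f_2/∂x - ∂f_1/∂y = ∂(y*(x - 2*y))/∂x - ∂(y*(3*y + 2))/∂y = -5*y - 2
Assembling: d(omega) = (-5*y - 2) dx ∧ dy.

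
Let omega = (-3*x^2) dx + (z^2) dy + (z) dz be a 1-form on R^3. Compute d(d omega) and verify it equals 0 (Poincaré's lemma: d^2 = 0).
d(d omega) = 0

Step 1: d omega = sum_{i<j} (∂f_j/∂x_i - ∂f_i/∂x_j) dx_i ∧ dx_j:
  coeff of dx ∧ dy: 0
  coeff of dx ∧ dz: 0
  coeff of dy ∧ dz: -2*z
Step 2: Apply d again to each 2-form coefficient. The only possible 3-form in R^3 is dx ∧ dy ∧ dz, with coefficient
  ∂(coeff of dy∧dz)/∂x - ∂(coeff of dx∧dz)/∂y + ∂(coeff of dx∧dy)/∂z
  = ∂/∂x (-2*z) - ∂/∂y (0) + ∂/∂z (0).
Each of these terms simplifies to sums of mixed partials that cancel in pairs. The result is 0 (by equality of mixed partials for smooth functions — Schwarz / Clairaut).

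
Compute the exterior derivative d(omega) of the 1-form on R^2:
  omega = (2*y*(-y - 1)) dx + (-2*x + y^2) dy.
d(omega) = (4*y) dx ∧ dy

For a 1-form omega = sum_i f_i dx_i, the exterior derivative is
  d(omega) = sum_{i < j} (∂f_j/∂x_i - ∂f_i/∂x_j) dx_i ∧ dx_j.
  coefficient of dx ∧ dy: ∂f_2/∂x - ∂f_1/∂y = ∂(-2*x + y^2)/∂x - ∂(2*y*(-y - 1))/∂y = 4*y
Assembling: d(omega) = (4*y) dx ∧ dy.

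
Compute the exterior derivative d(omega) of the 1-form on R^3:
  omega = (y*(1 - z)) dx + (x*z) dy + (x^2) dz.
d(omega) = (2*z - 1) dx ∧ dy + (2*x + y) dx ∧ dz + (-x) dy ∧ dz

For a 1-form omega = sum_i f_i dx_i, the exterior derivative is
  d(omega) = sum_{i < j} (∂f_j/∂x_i - ∂f_i/∂x_j) dx_i ∧ dx_j.
  coefficient of dx ∧ dy: ∂f_2/∂x - ∂f_1/∂y = ∂(x*z)/∂x - ∂(y*(1 - z))/∂y = 2*z - 1
  coefficient of dx ∧ dz: ∂f_3/∂x - ∂f_1/∂z = ∂(x^2)/∂x - ∂(y*(1 - z))/∂z = 2*x + y
  coefficient of dy ∧ dz: ∂f_3/∂y - ∂f_2/∂z = ∂(x^2)/∂y - ∂(x*z)/∂z = -x
Assembling: d(omega) = (2*z - 1) dx ∧ dy + (2*x + y) dx ∧ dz + (-x) dy ∧ dz.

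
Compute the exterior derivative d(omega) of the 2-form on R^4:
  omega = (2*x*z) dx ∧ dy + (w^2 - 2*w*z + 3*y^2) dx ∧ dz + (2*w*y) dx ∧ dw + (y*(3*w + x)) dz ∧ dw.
d(omega) = (2*x - 6*y) dx ∧ dy ∧ dz + (2*w + y - 2*z) dx ∧ dz ∧ dw + (-2*w) dx ∧ dy ∧ dw + (3*w + x) dy ∧ dz ∧ dw

For a 2-form omega = sum_{i<j} g_{ij} dx_i ∧ dx_j, the exterior derivative is
  d(omega) = sum_{i<j} d(g_{ij}) ∧ dx_i ∧ dx_j = sum_{i<j, k} (∂g_{ij}/∂x_k) dx_k ∧ dx_i ∧ dx_j.
Expand each term, using dx_k ∧ dx_i ∧ dx_j = sgn(permutation) dx_{(a)} ∧ dx_{(b)} ∧ dx_{(c)} with (a < b < c) sorted:
  d(2*x*z) includes (∂/∂z)(2*x*z) dz = (2*x) dz, which multiplied by dx ∧ dy gives (2*x) dx ∧ dy ∧ dz
  d(w^2 - 2*w*z + 3*y^2) includes (∂/∂y)(w^2 - 2*w*z + 3*y^2) dy = (6*y) dy, which multiplied by dx ∧ dz gives (-6*y) dx ∧ dy ∧ dz
  d(w^2 - 2*w*z + 3*y^2) includes (∂/∂w)(w^2 - 2*w*z + 3*y^2) dw = (2*w - 2*z) dw, which multiplied by dx ∧ dz gives (2*w - 2*z) dx ∧ dz ∧ dw
  d(2*w*y) includes (∂/∂y)(2*w*y) dy = (2*w) dy, which multiplied by dx ∧ dw gives (-2*w) dx ∧ dy ∧ dw
  d(y*(3*w + x)) includes (∂/∂x)(y*(3*w + x)) dx = (y) dx, which multiplied by dz ∧ dw gives (y) dx ∧ dz ∧ dw
  d(y*(3*w + x)) includes (∂/∂y)(y*(3*w + x)) dy = (3*w + x) dy, which multiplied by dz ∧ dw gives (3*w + x) dy ∧ dz ∧ dw
Collecting like 3-forms: d(omega) = (2*x - 6*y) dx ∧ dy ∧ dz + (2*w + y - 2*z) dx ∧ dz ∧ dw + (-2*w) dx ∧ dy ∧ dw + (3*w + x) dy ∧ dz ∧ dw.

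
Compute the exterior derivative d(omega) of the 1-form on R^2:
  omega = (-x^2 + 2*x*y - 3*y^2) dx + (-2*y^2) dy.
d(omega) = (-2*x + 6*y) dx ∧ dy

For a 1-form omega = sum_i f_i dx_i, the exterior derivative is
  d(omega) = sum_{i < j} (∂f_j/∂x_i - ∂f_i/∂x_j) dx_i ∧ dx_j.
  coefficient of dx ∧ dy: ∂f_2/∂x - ∂f_1/∂y = ∂(-2*y^2)/∂x - ∂(-x^2 + 2*x*y - 3*y^2)/∂y = -2*x + 6*y
Assembling: d(omega) = (-2*x + 6*y) dx ∧ dy.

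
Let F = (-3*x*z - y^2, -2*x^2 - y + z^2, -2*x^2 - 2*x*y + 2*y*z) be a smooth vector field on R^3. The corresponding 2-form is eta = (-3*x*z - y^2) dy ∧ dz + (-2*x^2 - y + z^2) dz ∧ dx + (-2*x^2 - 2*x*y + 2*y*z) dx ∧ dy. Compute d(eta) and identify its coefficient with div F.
d(eta) = (2*y - 3*z - 1) dx ∧ dy ∧ dz; div F = 2*y - 3*z - 1

For a 2-form in R^3 of the form above, applying d gives a 3-form with coefficient ∂P/∂x + ∂Q/∂y + ∂R/∂z:
  ∂P/∂x = -3*z
  ∂Q/∂y = -1
  ∂R/∂z = 2*y
Sum = 2*y - 3*z - 1, which is exactly div F.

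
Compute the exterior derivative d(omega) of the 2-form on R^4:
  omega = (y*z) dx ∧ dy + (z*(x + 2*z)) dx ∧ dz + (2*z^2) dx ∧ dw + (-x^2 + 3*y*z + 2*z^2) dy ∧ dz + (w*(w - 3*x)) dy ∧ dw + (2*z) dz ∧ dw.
d(omega) = (-2*x + y) dx ∧ dy ∧ dz + (-4*z) dx ∧ dz ∧ dw + (-3*w) dx ∧ dy ∧ dw

For a 2-form omega = sum_{i<j} g_{ij} dx_i ∧ dx_j, the exterior derivative is
  d(omega) = sum_{i<j} d(g_{ij}) ∧ dx_i ∧ dx_j = sum_{i<j, k} (∂g_{ij}/∂x_k) dx_k ∧ dx_i ∧ dx_j.
Expand each term, using dx_k ∧ dx_i ∧ dx_j = sgn(permutation) dx_{(a)} ∧ dx_{(b)} ∧ dx_{(c)} with (a < b < c) sorted:
  d(y*z) includes (∂/∂z)(y*z) dz = (y) dz, which multiplied by dx ∧ dy gives (y) dx ∧ dy ∧ dz
  d(2*z^2) includes (∂/∂z)(2*z^2) dz = (4*z) dz, which multiplied by dx ∧ dw gives (-4*z) dx ∧ dz ∧ dw
  d(-x^2 + 3*y*z + 2*z^2) includes (∂/∂x)(-x^2 + 3*y*z + 2*z^2) dx = (-2*x) dx, which multiplied by dy ∧ dz gives (-2*x) dx ∧ dy ∧ dz
  d(w*(w - 3*x)) includes (∂/∂x)(w*(w - 3*x)) dx = (-3*w) dx, which multiplied by dy ∧ dw gives (-3*w) dx ∧ dy ∧ dw
Collecting like 3-forms: d(omega) = (-2*x + y) dx ∧ dy ∧ dz + (-4*z) dx ∧ dz ∧ dw + (-3*w) dx ∧ dy ∧ dw.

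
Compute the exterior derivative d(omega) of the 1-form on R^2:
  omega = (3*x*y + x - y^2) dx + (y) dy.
d(omega) = (-3*x + 2*y) dx ∧ dy

For a 1-form omega = sum_i f_i dx_i, the exterior derivative is
  d(omega) = sum_{i < j} (∂f_j/∂x_i - ∂f_i/∂x_j) dx_i ∧ dx_j.
  coefficient of dx ∧ dy: ∂f_2/∂x - ∂f_1/∂y = ∂(y)/∂x - ∂(3*x*y + x - y^2)/∂y = -3*x + 2*y
Assembling: d(omega) = (-3*x + 2*y) dx ∧ dy.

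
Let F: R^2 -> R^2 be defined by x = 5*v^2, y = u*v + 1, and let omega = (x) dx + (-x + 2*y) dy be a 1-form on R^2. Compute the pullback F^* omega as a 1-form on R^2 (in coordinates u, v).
F^* omega = (v*(2*u*v - 5*v^2 + 2)) du + (2*u^2*v - 5*u*v^2 + 2*u + 50*v^3) dv

Using F^*(f dg) = (f ∘ F) d(g ∘ F), substitute each coordinate x_i by F_i(u, v) in f_i, and replace dx_i by d F_i = (∂F_i/∂u) du + (∂F_i/∂v) dv.
  For the x component: f_1(F) = 5*v^2; d F_1 = (0) du + (10*v) dv
  For the y component: f_2(F) = 2*u*v - 5*v^2 + 2; d F_2 = (v) du + (u) dv
Combining and collecting du, dv coefficients:
  coeff of du: v*(2*u*v - 5*v^2 + 2)
  coeff of dv: 2*u^2*v - 5*u*v^2 + 2*u + 50*v^3
F^* omega = (v*(2*u*v - 5*v^2 + 2)) du + (2*u^2*v - 5*u*v^2 + 2*u + 50*v^3) dv.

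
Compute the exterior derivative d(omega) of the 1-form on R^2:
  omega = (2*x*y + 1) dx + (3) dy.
d(omega) = (-2*x) dx ∧ dy

For a 1-form omega = sum_i f_i dx_i, the exterior derivative is
  d(omega) = sum_{i < j} (∂f_j/∂x_i - ∂f_i/∂x_j) dx_i ∧ dx_j.
  coefficient of dx ∧ dy: ∂f_2/∂x - ∂f_1/∂y = ∂(3)/∂x - ∂(2*x*y + 1)/∂y = -2*x
Assembling: d(omega) = (-2*x) dx ∧ dy.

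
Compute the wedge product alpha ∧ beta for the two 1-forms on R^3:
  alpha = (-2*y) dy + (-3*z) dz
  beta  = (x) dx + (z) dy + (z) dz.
alpha ∧ beta = (2*x*y) dx ∧ dy + (z*(-2*y + 3*z)) dy ∧ dz + (3*x*z) dx ∧ dz

Distribute the wedge, using dx_i ∧ dx_j = -dx_j ∧ dx_i and dx_i ∧ dx_i = 0. For each pair (i, j) with i < j, the coefficient of dx_i ∧ dx_j in alpha ∧ beta is (alpha_i * beta_j - alpha_j * beta_i). Collecting: alpha ∧ beta = (2*x*y) dx ∧ dy + (z*(-2*y + 3*z)) dy ∧ dz + (3*x*z) dx ∧ dz.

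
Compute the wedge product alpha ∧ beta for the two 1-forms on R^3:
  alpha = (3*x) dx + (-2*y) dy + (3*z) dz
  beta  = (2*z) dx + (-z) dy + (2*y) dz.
alpha ∧ beta = (z*(-3*x + 4*y)) dx ∧ dy + (6*x*y - 6*z^2) dx ∧ dz + (-4*y^2 + 3*z^2) dy ∧ dz

Distribute the wedge, using dx_i ∧ dx_j = -dx_j ∧ dx_i and dx_i ∧ dx_i = 0. For each pair (i, j) with i < j, the coefficient of dx_i ∧ dx_j in alpha ∧ beta is (alpha_i * beta_j - alpha_j * beta_i). Collecting: alpha ∧ beta = (z*(-3*x + 4*y)) dx ∧ dy + (6*x*y - 6*z^2) dx ∧ dz + (-4*y^2 + 3*z^2) dy ∧ dz.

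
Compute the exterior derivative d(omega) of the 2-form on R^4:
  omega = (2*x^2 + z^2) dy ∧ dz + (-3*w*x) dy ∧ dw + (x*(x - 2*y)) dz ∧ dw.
d(omega) = (4*x) dx ∧ dy ∧ dz + (-3*w) dx ∧ dy ∧ dw + (2*x - 2*y) dx ∧ dz ∧ dw + (-2*x) dy ∧ dz ∧ dw

For a 2-form omega = sum_{i<j} g_{ij} dx_i ∧ dx_j, the exterior derivative is
  d(omega) = sum_{i<j} d(g_{ij}) ∧ dx_i ∧ dx_j = sum_{i<j, k} (∂g_{ij}/∂x_k) dx_k ∧ dx_i ∧ dx_j.
Expand each term, using dx_k ∧ dx_i ∧ dx_j = sgn(permutation) dx_{(a)} ∧ dx_{(b)} ∧ dx_{(c)} with (a < b < c) sorted:
  d(2*x^2 + z^2) includes (∂/∂x)(2*x^2 + z^2) dx = (4*x) dx, which multiplied by dy ∧ dz gives (4*x) dx ∧ dy ∧ dz
  d(-3*w*x) includes (∂/∂x)(-3*w*x) dx = (-3*w) dx, which multiplied by dy ∧ dw gives (-3*w) dx ∧ dy ∧ dw
  d(x*(x - 2*y)) includes (∂/∂x)(x*(x - 2*y)) dx = (2*x - 2*y) dx, which multiplied by dz ∧ dw gives (2*x - 2*y) dx ∧ dz ∧ dw
  d(x*(x - 2*y)) includes (∂/∂y)(x*(x - 2*y)) dy = (-2*x) dy, which multiplied by dz ∧ dw gives (-2*x) dy ∧ dz ∧ dw
Collecting like 3-forms: d(omega) = (4*x) dx ∧ dy ∧ dz + (-3*w) dx ∧ dy ∧ dw + (2*x - 2*y) dx ∧ dz ∧ dw + (-2*x) dy ∧ dz ∧ dw.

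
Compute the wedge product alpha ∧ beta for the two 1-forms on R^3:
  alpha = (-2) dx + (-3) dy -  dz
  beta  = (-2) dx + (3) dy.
alpha ∧ beta = (-12) dx ∧ dy + (-2) dx ∧ dz + (3) dy ∧ dz

Distribute the wedge, using dx_i ∧ dx_j = -dx_j ∧ dx_i and dx_i ∧ dx_i = 0. For each pair (i, j) with i < j, the coefficient of dx_i ∧ dx_j in alpha ∧ beta is (alpha_i * beta_j - alpha_j * beta_i). Collecting: alpha ∧ beta = (-12) dx ∧ dy + (-2) dx ∧ dz + (3) dy ∧ dz.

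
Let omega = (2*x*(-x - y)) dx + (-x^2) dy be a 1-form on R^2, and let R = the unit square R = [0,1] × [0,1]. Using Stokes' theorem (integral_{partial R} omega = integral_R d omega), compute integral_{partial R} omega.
integral_(partial R) omega = 0

Stokes: integral_partial_R omega = integral_R d omega with d omega = (∂Q/∂x - ∂P/∂y) dx ∧ dy.
  ∂Q/∂x = -2*x
  ∂P/∂y = -2*x
  integrand = ∂Q/∂x - ∂P/∂y = 0.
Integrating over R: integral_0^1 integral_0^1 (0) dx dy = 0.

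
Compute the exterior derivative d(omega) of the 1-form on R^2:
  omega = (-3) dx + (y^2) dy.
d(omega) = 0

For a 1-form omega = sum_i f_i dx_i, the exterior derivative is
  d(omega) = sum_{i < j} (∂f_j/∂x_i - ∂f_i/∂x_j) dx_i ∧ dx_j.

Assembling: d(omega) = 0.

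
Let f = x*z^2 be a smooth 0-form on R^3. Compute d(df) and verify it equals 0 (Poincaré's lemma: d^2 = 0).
d(df) = 0

Step 1: df = sum_i (∂f/∂x_i) dx_i = (z^2) dx + (0) dy + (2*x*z) dz.
Step 2: Apply d again. Using the 1-form formula, the coefficient of dx ∧ dy in d(df) is ∂^2 f/∂x ∂y - ∂^2 f/∂y ∂x = (0) - (0) = 0 (equality of mixed partials for smooth f).
Similarly for dx ∧ dz and dy ∧ dz — all coefficients vanish. So d(df) = 0.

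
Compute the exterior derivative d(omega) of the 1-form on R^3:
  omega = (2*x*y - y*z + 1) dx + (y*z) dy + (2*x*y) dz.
d(omega) = (-2*x + z) dx ∧ dy + (3*y) dx ∧ dz + (2*x - y) dy ∧ dz

For a 1-form omega = sum_i f_i dx_i, the exterior derivative is
  d(omega) = sum_{i < j} (∂f_j/∂x_i - ∂f_i/∂x_j) dx_i ∧ dx_j.
  coefficient of dx ∧ dy: ∂f_2/∂x - ∂f_1/∂y = ∂(y*z)/∂x - ∂(2*x*y - y*z + 1)/∂y = -2*x + z
  coefficient of dx ∧ dz: ∂f_3/∂x - ∂f_1/∂z = ∂(2*x*y)/∂x - ∂(2*x*y - y*z + 1)/∂z = 3*y
  coefficient of dy ∧ dz: ∂f_3/∂y - ∂f_2/∂z = ∂(2*x*y)/∂y - ∂(y*z)/∂z = 2*x - y
Assembling: d(omega) = (-2*x + z) dx ∧ dy + (3*y) dx ∧ dz + (2*x - y) dy ∧ dz.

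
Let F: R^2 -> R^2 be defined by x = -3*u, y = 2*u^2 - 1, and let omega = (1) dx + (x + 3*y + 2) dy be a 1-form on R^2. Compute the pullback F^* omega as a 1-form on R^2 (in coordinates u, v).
F^* omega = (24*u^3 - 12*u^2 - 4*u - 3) du

Using F^*(f dg) = (f ∘ F) d(g ∘ F), substitute each coordinate x_i by F_i(u, v) in f_i, and replace dx_i by d F_i = (∂F_i/∂u) du + (∂F_i/∂v) dv.
  For the x component: f_1(F) = 1; d F_1 = (-3) du + (0) dv
  For the y component: f_2(F) = 6*u^2 - 3*u - 1; d F_2 = (4*u) du + (0) dv
Combining and collecting du, dv coefficients:
  coeff of du: 24*u^3 - 12*u^2 - 4*u - 3
  coeff of dv: 0
F^* omega = (24*u^3 - 12*u^2 - 4*u - 3) du.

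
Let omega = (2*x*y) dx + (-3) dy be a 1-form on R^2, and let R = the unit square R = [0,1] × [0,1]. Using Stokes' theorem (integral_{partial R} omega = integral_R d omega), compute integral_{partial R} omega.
integral_(partial R) omega = -1

Stokes: integral_partial_R omega = integral_R d omega with d omega = (∂Q/∂x - ∂P/∂y) dx ∧ dy.
  ∂Q/∂x = 0
  ∂P/∂y = 2*x
  integrand = ∂Q/∂x - ∂P/∂y = -2*x.
Integrating over R: integral_0^1 integral_0^1 (-2*x) dx dy = -1.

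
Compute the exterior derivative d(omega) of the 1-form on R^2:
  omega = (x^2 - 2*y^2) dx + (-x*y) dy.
d(omega) = (3*y) dx ∧ dy

For a 1-form omega = sum_i f_i dx_i, the exterior derivative is
  d(omega) = sum_{i < j} (∂f_j/∂x_i - ∂f_i/∂x_j) dx_i ∧ dx_j.
  coefficient of dx ∧ dy: ∂f_2/∂x - ∂f_1/∂y = ∂(-x*y)/∂x - ∂(x^2 - 2*y^2)/∂y = 3*y
Assembling: d(omega) = (3*y) dx ∧ dy.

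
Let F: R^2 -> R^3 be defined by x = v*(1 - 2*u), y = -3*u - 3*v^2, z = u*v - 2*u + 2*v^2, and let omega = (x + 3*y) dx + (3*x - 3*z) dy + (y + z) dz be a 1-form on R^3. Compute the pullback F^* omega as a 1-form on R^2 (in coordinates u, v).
F^* omega = (5*u*v^2 + 38*u*v - 8*u + 17*v^3 + 18*v^2 - 9*v) du + (5*u^2*v + 13*u^2 + 75*u*v^2 - 60*u*v - 9*u + 32*v^3 - 27*v^2 + v) dv

Using F^*(f dg) = (f ∘ F) d(g ∘ F), substitute each coordinate x_i by F_i(u, v) in f_i, and replace dx_i by d F_i = (∂F_i/∂u) du + (∂F_i/∂v) dv.
  For the x component: f_1(F) = -2*u*v - 9*u - 9*v^2 + v; d F_1 = (-2*v) du + (1 - 2*u) dv
  For the y component: f_2(F) = -9*u*v + 6*u - 6*v^2 + 3*v; d F_2 = (-3) du + (-6*v) dv
  For the z component: f_3(F) = u*v - 5*u - v^2; d F_3 = (v - 2) du + (u + 4*v) dv
Combining and collecting du, dv coefficients:
  coeff of du: 5*u*v^2 + 38*u*v - 8*u + 17*v^3 + 18*v^2 - 9*v
  coeff of dv: 5*u^2*v + 13*u^2 + 75*u*v^2 - 60*u*v - 9*u + 32*v^3 - 27*v^2 + v
F^* omega = (5*u*v^2 + 38*u*v - 8*u + 17*v^3 + 18*v^2 - 9*v) du + (5*u^2*v + 13*u^2 + 75*u*v^2 - 60*u*v - 9*u + 32*v^3 - 27*v^2 + v) dv.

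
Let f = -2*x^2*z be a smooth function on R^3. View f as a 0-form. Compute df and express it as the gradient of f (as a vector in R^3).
df = (-4*x*z) dx + (0) dy + (-2*x^2) dz; grad f = (-4*x*z, 0, -2*x^2)

For a 0-form f, d f = (∂f/∂x) dx + (∂f/∂y) dy + (∂f/∂z) dz. The components of the vector representation are exactly the entries of grad f in Cartesian coordinates:
  ∂f/∂x = -4*x*z
  ∂f/∂y = 0
  ∂f/∂z = -2*x^2.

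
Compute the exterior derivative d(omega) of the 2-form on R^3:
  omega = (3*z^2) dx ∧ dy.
d(omega) = (6*z) dx ∧ dy ∧ dz

For a 2-form omega = sum_{i<j} g_{ij} dx_i ∧ dx_j, the exterior derivative is
  d(omega) = sum_{i<j} d(g_{ij}) ∧ dx_i ∧ dx_j = sum_{i<j, k} (∂g_{ij}/∂x_k) dx_k ∧ dx_i ∧ dx_j.
Expand each term, using dx_k ∧ dx_i ∧ dx_j = sgn(permutation) dx_{(a)} ∧ dx_{(b)} ∧ dx_{(c)} with (a < b < c) sorted:
  d(3*z^2) includes (∂/∂z)(3*z^2) dz = (6*z) dz, which multiplied by dx ∧ dy gives (6*z) dx ∧ dy ∧ dz
Collecting like 3-forms: d(omega) = (6*z) dx ∧ dy ∧ dz.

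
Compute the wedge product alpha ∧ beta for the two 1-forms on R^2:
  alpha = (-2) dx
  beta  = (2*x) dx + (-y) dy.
alpha ∧ beta = (2*y) dx ∧ dy

Distribute the wedge, using dx_i ∧ dx_j = -dx_j ∧ dx_i and dx_i ∧ dx_i = 0. For each pair (i, j) with i < j, the coefficient of dx_i ∧ dx_j in alpha ∧ beta is (alpha_i * beta_j - alpha_j * beta_i). Collecting: alpha ∧ beta = (2*y) dx ∧ dy.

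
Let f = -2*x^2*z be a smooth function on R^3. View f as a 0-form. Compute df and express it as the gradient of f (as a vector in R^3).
df = (-4*x*z) dx + (0) dy + (-2*x^2) dz; grad f = (-4*x*z, 0, -2*x^2)

For a 0-form f, d f = (∂f/∂x) dx + (∂f/∂y) dy + (∂f/∂z) dz. The components of the vector representation are exactly the entries of grad f in Cartesian coordinates:
  ∂f/∂x = -4*x*z
  ∂f/∂y = 0
  ∂f/∂z = -2*x^2.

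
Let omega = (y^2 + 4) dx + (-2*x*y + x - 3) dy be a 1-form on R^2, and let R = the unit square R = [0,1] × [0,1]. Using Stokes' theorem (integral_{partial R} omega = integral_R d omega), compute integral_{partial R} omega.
integral_(partial R) omega = -1

Stokes: integral_partial_R omega = integral_R d omega with d omega = (∂Q/∂x - ∂P/∂y) dx ∧ dy.
  ∂Q/∂x = 1 - 2*y
  ∂P/∂y = 2*y
  integrand = ∂Q/∂x - ∂P/∂y = 1 - 4*y.
Integrating over R: integral_0^1 integral_0^1 (1 - 4*y) dx dy = -1.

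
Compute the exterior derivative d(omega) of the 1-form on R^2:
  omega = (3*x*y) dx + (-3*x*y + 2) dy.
d(omega) = (-3*x - 3*y) dx ∧ dy

For a 1-form omega = sum_i f_i dx_i, the exterior derivative is
  d(omega) = sum_{i < j} (∂f_j/∂x_i - ∂f_i/∂x_j) dx_i ∧ dx_j.
  coefficient of dx ∧ dy: ∂f_2/∂x - ∂f_1/∂y = ∂(-3*x*y + 2)/∂x - ∂(3*x*y)/∂y = -3*x - 3*y
Assembling: d(omega) = (-3*x - 3*y) dx ∧ dy.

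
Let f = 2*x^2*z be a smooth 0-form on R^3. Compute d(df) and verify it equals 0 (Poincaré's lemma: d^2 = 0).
d(df) = 0

Step 1: df = sum_i (∂f/∂x_i) dx_i = (4*x*z) dx + (0) dy + (2*x^2) dz.
Step 2: Apply d again. Using the 1-form formula, the coefficient of dx ∧ dy in d(df) is ∂^2 f/∂x ∂y - ∂^2 f/∂y ∂x = (0) - (0) = 0 (equality of mixed partials for smooth f).
Similarly for dx ∧ dz and dy ∧ dz — all coefficients vanish. So d(df) = 0.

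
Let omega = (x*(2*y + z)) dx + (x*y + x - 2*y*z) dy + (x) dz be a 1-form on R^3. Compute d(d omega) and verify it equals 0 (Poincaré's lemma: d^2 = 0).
d(d omega) = 0

Step 1: d omega = sum_{i<j} (∂f_j/∂x_i - ∂f_i/∂x_j) dx_i ∧ dx_j:
  coeff of dx ∧ dy: -2*x + y + 1
  coeff of dx ∧ dz: 1 - x
  coeff of dy ∧ dz: 2*y
Step 2: Apply d again to each 2-form coefficient. The only possible 3-form in R^3 is dx ∧ dy ∧ dz, with coefficient
  ∂(coeff of dy∧dz)/∂x - ∂(coeff of dx∧dz)/∂y + ∂(coeff of dx∧dy)/∂z
  = ∂/∂x (2*y) - ∂/∂y (1 - x) + ∂/∂z (-2*x + y + 1).
Each of these terms simplifies to sums of mixed partials that cancel in pairs. The result is 0 (by equality of mixed partials for smooth functions — Schwarz / Clairaut).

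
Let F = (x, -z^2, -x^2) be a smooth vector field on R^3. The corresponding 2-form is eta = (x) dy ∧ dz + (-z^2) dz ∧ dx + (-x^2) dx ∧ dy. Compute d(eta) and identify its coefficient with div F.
d(eta) = (1) dx ∧ dy ∧ dz; div F = 1

For a 2-form in R^3 of the form above, applying d gives a 3-form with coefficient ∂P/∂x + ∂Q/∂y + ∂R/∂z:
  ∂P/∂x = 1
  ∂Q/∂y = 0
  ∂R/∂z = 0
Sum = 1, which is exactly div F.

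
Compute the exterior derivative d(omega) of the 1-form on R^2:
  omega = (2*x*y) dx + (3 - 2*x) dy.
d(omega) = (-2*x - 2) dx ∧ dy

For a 1-form omega = sum_i f_i dx_i, the exterior derivative is
  d(omega) = sum_{i < j} (∂f_j/∂x_i - ∂f_i/∂x_j) dx_i ∧ dx_j.
  coefficient of dx ∧ dy: ∂f_2/∂x - ∂f_1/∂y = ∂(3 - 2*x)/∂x - ∂(2*x*y)/∂y = -2*x - 2
Assembling: d(omega) = (-2*x - 2) dx ∧ dy.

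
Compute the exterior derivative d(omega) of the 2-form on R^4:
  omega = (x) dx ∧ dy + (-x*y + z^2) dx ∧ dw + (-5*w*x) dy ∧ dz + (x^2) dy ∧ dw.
d(omega) = (3*x) dx ∧ dy ∧ dw + (-2*z) dx ∧ dz ∧ dw + (-5*w) dx ∧ dy ∧ dz + (-5*x) dy ∧ dz ∧ dw

For a 2-form omega = sum_{i<j} g_{ij} dx_i ∧ dx_j, the exterior derivative is
  d(omega) = sum_{i<j} d(g_{ij}) ∧ dx_i ∧ dx_j = sum_{i<j, k} (∂g_{ij}/∂x_k) dx_k ∧ dx_i ∧ dx_j.
Expand each term, using dx_k ∧ dx_i ∧ dx_j = sgn(permutation) dx_{(a)} ∧ dx_{(b)} ∧ dx_{(c)} with (a < b < c) sorted:
  d(-x*y + z^2) includes (∂/∂y)(-x*y + z^2) dy = (-x) dy, which multiplied by dx ∧ dw gives (x) dx ∧ dy ∧ dw
  d(-x*y + z^2) includes (∂/∂z)(-x*y + z^2) dz = (2*z) dz, which multiplied by dx ∧ dw gives (-2*z) dx ∧ dz ∧ dw
  d(-5*w*x) includes (∂/∂x)(-5*w*x) dx = (-5*w) dx, which multiplied by dy ∧ dz gives (-5*w) dx ∧ dy ∧ dz
  d(-5*w*x) includes (∂/∂w)(-5*w*x) dw = (-5*x) dw, which multiplied by dy ∧ dz gives (-5*x) dy ∧ dz ∧ dw
  d(x^2) includes (∂/∂x)(x^2) dx = (2*x) dx, which multiplied by dy ∧ dw gives (2*x) dx ∧ dy ∧ dw
Collecting like 3-forms: d(omega) = (3*x) dx ∧ dy ∧ dw + (-2*z) dx ∧ dz ∧ dw + (-5*w) dx ∧ dy ∧ dz + (-5*x) dy ∧ dz ∧ dw.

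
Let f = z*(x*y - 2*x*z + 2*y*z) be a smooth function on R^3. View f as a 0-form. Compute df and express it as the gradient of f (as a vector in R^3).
df = (z*(y - 2*z)) dx + (z*(x + 2*z)) dy + (x*y - 4*x*z + 4*y*z) dz; grad f = (z*(y - 2*z), z*(x + 2*z), x*y - 4*x*z + 4*y*z)

For a 0-form f, d f = (∂f/∂x) dx + (∂f/∂y) dy + (∂f/∂z) dz. The components of the vector representation are exactly the entries of grad f in Cartesian coordinates:
  ∂f/∂x = z*(y - 2*z)
  ∂f/∂y = z*(x + 2*z)
  ∂f/∂z = x*y - 4*x*z + 4*y*z.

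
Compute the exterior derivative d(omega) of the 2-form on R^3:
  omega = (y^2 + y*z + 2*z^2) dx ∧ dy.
d(omega) = (y + 4*z) dx ∧ dy ∧ dz

For a 2-form omega = sum_{i<j} g_{ij} dx_i ∧ dx_j, the exterior derivative is
  d(omega) = sum_{i<j} d(g_{ij}) ∧ dx_i ∧ dx_j = sum_{i<j, k} (∂g_{ij}/∂x_k) dx_k ∧ dx_i ∧ dx_j.
Expand each term, using dx_k ∧ dx_i ∧ dx_j = sgn(permutation) dx_{(a)} ∧ dx_{(b)} ∧ dx_{(c)} with (a < b < c) sorted:
  d(y^2 + y*z + 2*z^2) includes (∂/∂z)(y^2 + y*z + 2*z^2) dz = (y + 4*z) dz, which multiplied by dx ∧ dy gives (y + 4*z) dx ∧ dy ∧ dz
Collecting like 3-forms: d(omega) = (y + 4*z) dx ∧ dy ∧ dz.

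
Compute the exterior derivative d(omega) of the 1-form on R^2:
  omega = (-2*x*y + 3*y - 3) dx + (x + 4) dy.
d(omega) = (2*x - 2) dx ∧ dy

For a 1-form omega = sum_i f_i dx_i, the exterior derivative is
  d(omega) = sum_{i < j} (∂f_j/∂x_i - ∂f_i/∂x_j) dx_i ∧ dx_j.
  coefficient of dx ∧ dy: ∂f_2/∂x - ∂f_1/∂y = ∂(x + 4)/∂x - ∂(-2*x*y + 3*y - 3)/∂y = 2*x - 2
Assembling: d(omega) = (2*x - 2) dx ∧ dy.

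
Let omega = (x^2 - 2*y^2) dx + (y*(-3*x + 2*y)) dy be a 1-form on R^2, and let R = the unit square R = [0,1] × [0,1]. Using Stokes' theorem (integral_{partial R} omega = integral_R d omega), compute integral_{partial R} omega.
integral_(partial R) omega = 1/2

Stokes: integral_partial_R omega = integral_R d omega with d omega = (∂Q/∂x - ∂P/∂y) dx ∧ dy.
  ∂Q/∂x = -3*y
  ∂P/∂y = -4*y
  integrand = ∂Q/∂x - ∂P/∂y = y.
Integrating over R: integral_0^1 integral_0^1 (y) dx dy = 1/2.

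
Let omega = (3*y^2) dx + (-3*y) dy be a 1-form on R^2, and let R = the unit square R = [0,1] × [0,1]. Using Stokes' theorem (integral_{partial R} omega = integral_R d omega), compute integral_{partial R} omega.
integral_(partial R) omega = -3

Stokes: integral_partial_R omega = integral_R d omega with d omega = (∂Q/∂x - ∂P/∂y) dx ∧ dy.
  ∂Q/∂x = 0
  ∂P/∂y = 6*y
  integrand = ∂Q/∂x - ∂P/∂y = -6*y.
Integrating over R: integral_0^1 integral_0^1 (-6*y) dx dy = -3.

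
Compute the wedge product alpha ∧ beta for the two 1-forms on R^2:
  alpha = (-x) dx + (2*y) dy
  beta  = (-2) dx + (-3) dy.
alpha ∧ beta = (3*x + 4*y) dx ∧ dy

Distribute the wedge, using dx_i ∧ dx_j = -dx_j ∧ dx_i and dx_i ∧ dx_i = 0. For each pair (i, j) with i < j, the coefficient of dx_i ∧ dx_j in alpha ∧ beta is (alpha_i * beta_j - alpha_j * beta_i). Collecting: alpha ∧ beta = (3*x + 4*y) dx ∧ dy.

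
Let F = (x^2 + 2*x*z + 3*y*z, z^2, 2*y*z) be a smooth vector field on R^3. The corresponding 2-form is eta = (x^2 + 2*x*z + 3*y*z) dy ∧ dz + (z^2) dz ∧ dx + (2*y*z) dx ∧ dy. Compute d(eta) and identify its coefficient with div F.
d(eta) = (2*x + 2*y + 2*z) dx ∧ dy ∧ dz; div F = 2*x + 2*y + 2*z

For a 2-form in R^3 of the form above, applying d gives a 3-form with coefficient ∂P/∂x + ∂Q/∂y + ∂R/∂z:
  ∂P/∂x = 2*x + 2*z
  ∂Q/∂y = 0
  ∂R/∂z = 2*y
Sum = 2*x + 2*y + 2*z, which is exactly div F.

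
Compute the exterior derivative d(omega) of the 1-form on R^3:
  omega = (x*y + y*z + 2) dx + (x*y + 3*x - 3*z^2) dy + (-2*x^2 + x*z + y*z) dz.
d(omega) = (-x + y - z + 3) dx ∧ dy + (-4*x - y + z) dx ∧ dz + (7*z) dy ∧ dz

For a 1-form omega = sum_i f_i dx_i, the exterior derivative is
  d(omega) = sum_{i < j} (∂f_j/∂x_i - ∂f_i/∂x_j) dx_i ∧ dx_j.
  coefficient of dx ∧ dy: ∂f_2/∂x - ∂f_1/∂y = ∂(x*y + 3*x - 3*z^2)/∂x - ∂(x*y + y*z + 2)/∂y = -x + y - z + 3
  coefficient of dx ∧ dz: ∂f_3/∂x - ∂f_1/∂z = ∂(-2*x^2 + x*z + y*z)/∂x - ∂(x*y + y*z + 2)/∂z = -4*x - y + z
  coefficient of dy ∧ dz: ∂f_3/∂y - ∂f_2/∂z = ∂(-2*x^2 + x*z + y*z)/∂y - ∂(x*y + 3*x - 3*z^2)/∂z = 7*z
Assembling: d(omega) = (-x + y - z + 3) dx ∧ dy + (-4*x - y + z) dx ∧ dz + (7*z) dy ∧ dz.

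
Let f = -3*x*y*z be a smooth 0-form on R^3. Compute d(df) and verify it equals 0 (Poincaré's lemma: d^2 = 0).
d(df) = 0

Step 1: df = sum_i (∂f/∂x_i) dx_i = (-3*y*z) dx + (-3*x*z) dy + (-3*x*y) dz.
Step 2: Apply d again. Using the 1-form formula, the coefficient of dx ∧ dy in d(df) is ∂^2 f/∂x ∂y - ∂^2 f/∂y ∂x = (-3*z) - (-3*z) = 0 (equality of mixed partials for smooth f).
Similarly for dx ∧ dz and dy ∧ dz — all coefficients vanish. So d(df) = 0.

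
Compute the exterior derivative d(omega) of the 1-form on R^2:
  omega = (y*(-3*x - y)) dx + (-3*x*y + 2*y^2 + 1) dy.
d(omega) = (3*x - y) dx ∧ dy

For a 1-form omega = sum_i f_i dx_i, the exterior derivative is
  d(omega) = sum_{i < j} (∂f_j/∂x_i - ∂f_i/∂x_j) dx_i ∧ dx_j.
  coefficient of dx ∧ dy: ∂f_2/∂x - ∂f_1/∂y = ∂(-3*x*y + 2*y^2 + 1)/∂x - ∂(y*(-3*x - y))/∂y = 3*x - y
Assembling: d(omega) = (3*x - y) dx ∧ dy.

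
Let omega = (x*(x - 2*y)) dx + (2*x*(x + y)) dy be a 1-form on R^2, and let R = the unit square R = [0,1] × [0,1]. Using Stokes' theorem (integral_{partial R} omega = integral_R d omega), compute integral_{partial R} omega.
integral_(partial R) omega = 4

Stokes: integral_partial_R omega = integral_R d omega with d omega = (∂Q/∂x - ∂P/∂y) dx ∧ dy.
  ∂Q/∂x = 4*x + 2*y
  ∂P/∂y = -2*x
  integrand = ∂Q/∂x - ∂P/∂y = 6*x + 2*y.
Integrating over R: integral_0^1 integral_0^1 (6*x + 2*y) dx dy = 4.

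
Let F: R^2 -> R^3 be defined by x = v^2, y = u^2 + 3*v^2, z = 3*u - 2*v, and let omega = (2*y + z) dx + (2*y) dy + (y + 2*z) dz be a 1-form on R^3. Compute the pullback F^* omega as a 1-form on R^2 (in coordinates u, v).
F^* omega = (4*u^3 + 3*u^2 + 12*u*v^2 + 18*u + 9*v^2 - 12*v) du + (16*u^2*v - 2*u^2 + 6*u*v - 12*u + 48*v^3 - 10*v^2 + 8*v) dv

Using F^*(f dg) = (f ∘ F) d(g ∘ F), substitute each coordinate x_i by F_i(u, v) in f_i, and replace dx_i by d F_i = (∂F_i/∂u) du + (∂F_i/∂v) dv.
  For the x component: f_1(F) = 2*u^2 + 3*u + 6*v^2 - 2*v; d F_1 = (0) du + (2*v) dv
  For the y component: f_2(F) = 2*u^2 + 6*v^2; d F_2 = (2*u) du + (6*v) dv
  For the z component: f_3(F) = u^2 + 6*u + 3*v^2 - 4*v; d F_3 = (3) du + (-2) dv
Combining and collecting du, dv coefficients:
  coeff of du: 4*u^3 + 3*u^2 + 12*u*v^2 + 18*u + 9*v^2 - 12*v
  coeff of dv: 16*u^2*v - 2*u^2 + 6*u*v - 12*u + 48*v^3 - 10*v^2 + 8*v
F^* omega = (4*u^3 + 3*u^2 + 12*u*v^2 + 18*u + 9*v^2 - 12*v) du + (16*u^2*v - 2*u^2 + 6*u*v - 12*u + 48*v^3 - 10*v^2 + 8*v) dv.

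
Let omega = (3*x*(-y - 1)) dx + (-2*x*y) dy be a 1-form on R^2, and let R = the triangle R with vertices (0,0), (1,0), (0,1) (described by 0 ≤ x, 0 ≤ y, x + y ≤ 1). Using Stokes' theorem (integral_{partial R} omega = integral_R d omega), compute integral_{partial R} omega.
integral_(partial R) omega = 1/6

Stokes: integral_partial_R omega = integral_R d omega with d omega = (∂Q/∂x - ∂P/∂y) dx ∧ dy.
  ∂Q/∂x = -2*y
  ∂P/∂y = -3*x
  integrand = ∂Q/∂x - ∂P/∂y = 3*x - 2*y.
Integrating over R: integral_0^1 integral_0^{1-x} (3*x - 2*y) dy dx = 1/6.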